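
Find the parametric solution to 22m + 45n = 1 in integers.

Step 1: Compute gcd(22, 45) = 1.
Since 1 divides 1, solutions exist.

Step 2: Find a particular solution using extended Euclidean algorithm.
We get m₀ = -2, n₀ = 1.
Check: 22*-2 + 45*1 = 1 = 1 ✓

Step 3: Write the general solution.
m = -2 + (45/1)t = -2 + 45t
n = 1 - (22/1)t = 1 - 22t
for any integer t.

m = -2 + 45t, n = 1 - 22t for integer t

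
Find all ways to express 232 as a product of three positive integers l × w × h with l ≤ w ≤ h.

Iterate l from 1 to ⌊232^(1/3)⌋. For each l dividing 232, iterate w ≥ l with w dividing 232/l, and set h = 232/(l·w).
Triples found (6): (1×1×232), (1×2×116), (1×4×58), (1×8×29), (2×2×58), (2×4×29)

(1×1×232), (1×2×116), (1×4×58), (1×8×29), (2×2×58), (2×4×29)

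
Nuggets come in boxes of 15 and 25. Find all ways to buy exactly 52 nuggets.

We need non-negative integers (x, y) with 15x + 25y = 52.
For each x in 0..3, check if 52 - 15x is a non-negative multiple of 25.
No x yields an integer y ≥ 0.

No solution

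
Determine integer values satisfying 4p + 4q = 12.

Step 1: Check solvability.
gcd(4, 4) = 4
Since 4 divides 12, solutions exist.

Step 2: Apply extended Euclidean algorithm to find gcd.
We find integers such that 4*x0 + 4*y0 = 4

Step 3: Scale the particular solution.
Multiply by 12/4 = 3:
p = 0, q = 3

Step 4: Verify.
4*(0) + 4*(3) = 12 = 12 ✓

p = 0, q = 3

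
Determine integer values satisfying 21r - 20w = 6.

Step 1: Check solvability.
gcd(21, 20) = 1
Since 1 divides 6, solutions exist.

Step 2: Apply extended Euclidean algorithm to find gcd.
We find integers such that 21*x0 + 20*y0 = 1

Step 3: Scale the particular solution.
Multiply by 6/1 = 6:
r = 6, w = 6

Step 4: Verify.
21*(6) - 20*(6) = 6 = 6 ✓

r = 6, w = 6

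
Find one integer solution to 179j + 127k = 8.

Step 1: Check solvability.
gcd(179, 127) = 1
Since 1 divides 8, solutions exist.

Step 2: Apply extended Euclidean algorithm to find gcd.
We find integers such that 179*x0 + 127*y0 = 1

Step 3: Scale the particular solution.
Multiply by 8/1 = 8:
j = 176, k = -248

Step 4: Verify.
179*(176) + 127*(-248) = 8 = 8 ✓

j = 176, k = -248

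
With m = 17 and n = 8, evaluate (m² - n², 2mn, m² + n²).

a = m² - n² = 289 - 64 = 225
b = 2mn = 2·17·8 = 272
c = m² + n² = 289 + 64 = 353
Verify: 225² + 272² = 50625 + 73984 = 124609 = 353² ✓

(225, 272, 353)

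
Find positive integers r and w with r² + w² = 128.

We need to find integers r, w > 0 such that r² + w² = 128.
Trying r = 8: w² = 128 - 8² = 128 - 64 = 64
w = 8
Check: 8² + 8² = 64 + 64 = 128 ✓

128 = 8² + 8²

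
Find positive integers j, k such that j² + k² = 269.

Search for j with 269 - j² a perfect square.
j = 10: 269 - 10² = 269 - 100 = 169 = 13² ✓
So j = 10, k = 13.

j = 10, k = 13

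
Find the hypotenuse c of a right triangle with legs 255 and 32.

c² = a² + b² = 255² + 32² = 65025 + 1024 = 66049
c = sqrt(66049) = 257

257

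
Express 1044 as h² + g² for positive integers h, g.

We need to find integers h, g > 0 such that h² + g² = 1044.
Trying h = 12: g² = 1044 - 12² = 1044 - 144 = 900
g = 30
Check: 12² + 30² = 144 + 900 = 1044 ✓

1044 = 12² + 30²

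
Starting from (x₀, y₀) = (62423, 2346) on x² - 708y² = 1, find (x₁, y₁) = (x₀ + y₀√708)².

Solutions to x² - Dy² = 1 are generated by powers of (x₀ + y₀√D).
The next solution satisfies x₁ + y₁√708 = (x₀ + y₀√708)², giving:
x₁ = x₀² + 708y₀² = 62423² + 708·2346² = 3896630929 + 3896630928 = 7793261857
y₁ = 2x₀y₀ = 2·62423·2346 = 292888716

Verify: 7793261857² - 708·292888716² = 60734930371771088449 - 60734930371771088448 = 1 ✓

x = 7793261857, y = 292888716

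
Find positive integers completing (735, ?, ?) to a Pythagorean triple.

We need the other leg and hypotenuse such that 735² + x² = c².
Take x = 4256, c = 4319: 735² + 4256² = 540225 + 18113536 = 18653761 = 4319² ✓
Triple: (735, 4256, 4319)

(735, 4256, 4319)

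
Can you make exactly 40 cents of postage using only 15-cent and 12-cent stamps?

We need non-negative x, y with 15x + 12y = 40.
gcd(15, 12) = 3, and 3 does not divide 40.
No integer solutions exist, so certainly no non-negative ones.

No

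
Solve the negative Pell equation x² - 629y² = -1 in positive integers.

We need x² = 629y² - 1. Try successive y:
y = 1: x² = 629·1² - 1 = 628, not a perfect square
y = 2: x² = 629·2² - 1 = 2515, not a perfect square
y = 3: x² = 629·3² - 1 = 5660, not a perfect square
...
y = 313: x² = 629·313² - 1 = 61622500 = 7850² ✓
Check: 7850² - 629·313² = 61622500 - 61622501 = -1 ✓

x = 7850, y = 313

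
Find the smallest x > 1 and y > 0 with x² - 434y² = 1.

We seek the smallest positive integers (x, y) with x² - 434y² = 1, i.e., x² = 434y² + 1.
Try successive y values:
y = 1: x² = 434·1² + 1 = 435, not a perfect square
y = 2: x² = 434·2² + 1 = 1737, not a perfect square
y = 3: x² = 434·3² + 1 = 3907, not a perfect square
... continuing the search (or via continued fractions) ...
y = 6: x² = 434·6² + 1 = 15625, x = 125 ✓

Verify: 125² - 434·6² = 15625 - 15624 = 1 ✓

x = 125, y = 6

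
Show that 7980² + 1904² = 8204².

Compute a² + b² = 7980² + 1904² = 63680400 + 3625216 = 67305616
Compute c² = 8204² = 67305616
Since 67305616 = 67305616, confirmed.

Yes, it is a Pythagorean triple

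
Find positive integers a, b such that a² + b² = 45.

Search for a with 45 - a² a perfect square.
a = 3: 45 - 3² = 45 - 9 = 36 = 6² ✓
So a = 3, b = 6.

a = 3, b = 6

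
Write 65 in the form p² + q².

We need to find integers p, q > 0 such that p² + q² = 65.
Trying p = 1: q² = 65 - 1² = 65 - 1 = 64
q = 8
Check: 1² + 8² = 1 + 64 = 65 ✓

65 = 1² + 8²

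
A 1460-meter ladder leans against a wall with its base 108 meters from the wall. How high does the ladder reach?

The ladder, wall, and ground form a right triangle with hypotenuse 1460 and one leg 108.
By the Pythagorean theorem: h² = 1460² - 108² = 2131600 - 11664 = 2119936
h = √2119936 = 1456 meters

1456 meters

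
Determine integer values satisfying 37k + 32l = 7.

Step 1: Check solvability.
gcd(37, 32) = 1
Since 1 divides 7, solutions exist.

Step 2: Apply extended Euclidean algorithm to find gcd.
We find integers such that 37*x0 + 32*y0 = 1

Step 3: Scale the particular solution.
Multiply by 7/1 = 7:
k = 91, l = -105

Step 4: Verify.
37*(91) + 32*(-105) = 7 = 7 ✓

k = 91, l = -105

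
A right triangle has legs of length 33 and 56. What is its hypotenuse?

c² = a² + b² = 33² + 56² = 1089 + 3136 = 4225
c = 65

65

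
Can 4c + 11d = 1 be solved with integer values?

Step 1: Compute gcd(4, 11).
gcd(4, 11) = 1

Step 2: Check divisibility.
Does 1 divide 1? 1 = 1 x 1, so yes.

By the theorem on linear Diophantine equations, 4c + 11d = 1 has integer solutions if and only if gcd(4, 11) divides 1. Since 1 | 1, solutions exist.

Yes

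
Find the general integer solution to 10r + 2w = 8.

Step 1: Compute gcd(10, 2) = 2.
Since 2 divides 8, solutions exist.

Step 2: Find a particular solution using extended Euclidean algorithm.
We get r₀ = 0, w₀ = 4.
Check: 10*0 + 2*4 = 8 = 8 ✓

Step 3: Write the general solution.
r = 0 + (2/2)t = 0 + 1t
w = 4 - (10/2)t = 4 - 5t
for any integer t.

r = 0 + 1t, w = 4 - 5t for integer t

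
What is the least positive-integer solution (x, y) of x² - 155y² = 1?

We seek the smallest positive integers (x, y) with x² - 155y² = 1, i.e., x² = 155y² + 1.
Try successive y values:
y = 1: x² = 155·1² + 1 = 156, not a perfect square
y = 2: x² = 155·2² + 1 = 621, not a perfect square
y = 3: x² = 155·3² + 1 = 1396, not a perfect square
... continuing the search (or via continued fractions) ...
y = 20: x² = 155·20² + 1 = 62001, x = 249 ✓

Verify: 249² - 155·20² = 62001 - 62000 = 1 ✓

x = 249, y = 20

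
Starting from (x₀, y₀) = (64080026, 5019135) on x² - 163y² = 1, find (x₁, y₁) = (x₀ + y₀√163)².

Solutions to x² - Dy² = 1 are generated by powers of (x₀ + y₀√D).
The next solution satisfies x₁ + y₁√163 = (x₀ + y₀√163)², giving:
x₁ = x₀² + 163y₀² = 64080026² + 163·5019135² = 4106249732160676 + 4106249732160675 = 8212499464321351
y₁ = 2x₀y₀ = 2·64080026·5019135 = 643252602595020

Verify: 8212499464321351² - 163·643252602595020² = 67445147451478477126614994465201 - 67445147451478477126614994465200 = 1 ✓

x = 8212499464321351, y = 643252602595020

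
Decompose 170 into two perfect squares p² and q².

We need to find integers p, q > 0 such that p² + q² = 170.
Trying p = 1: q² = 170 - 1² = 170 - 1 = 169
q = 13
Check: 1² + 13² = 1 + 169 = 170 ✓

170 = 1² + 13²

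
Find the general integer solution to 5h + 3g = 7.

Step 1: Compute gcd(5, 3) = 1.
Since 1 divides 7, solutions exist.

Step 2: Find a particular solution using extended Euclidean algorithm.
We get h₀ = -7, g₀ = 14.
Check: 5*-7 + 3*14 = 7 = 7 ✓

Step 3: Write the general solution.
h = -7 + (3/1)t = -7 + 3t
g = 14 - (5/1)t = 14 - 5t
for any integer t.

h = -7 + 3t, g = 14 - 5t for integer t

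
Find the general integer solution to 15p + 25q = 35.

Step 1: Compute gcd(15, 25) = 5.
Since 5 divides 35, solutions exist.

Step 2: Find a particular solution using extended Euclidean algorithm.
We get p₀ = 14, q₀ = -7.
Check: 15*14 + 25*-7 = 35 = 35 ✓

Step 3: Write the general solution.
p = 14 + (25/5)t = 14 + 5t
q = -7 - (15/5)t = -7 - 3t
for any integer t.

p = 14 + 5t, q = -7 - 3t for integer t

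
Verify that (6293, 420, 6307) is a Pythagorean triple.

Compute a² + b² = 6293² + 420² = 39601849 + 176400 = 39778249
Compute c² = 6307² = 39778249
Since 39778249 = 39778249, confirmed.

Yes, it is a Pythagorean triple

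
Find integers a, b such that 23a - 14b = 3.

Step 1: Check solvability.
gcd(23, 14) = 1
Since 1 divides 3, solutions exist.

Step 2: Apply extended Euclidean algorithm to find gcd.
We find integers such that 23*x0 + 14*y0 = 1

Step 3: Scale the particular solution.
Multiply by 3/1 = 3:
a = -9, b = -15

Step 4: Verify.
23*(-9) - 14*(-15) = 3 = 3 ✓

a = -9, b = -15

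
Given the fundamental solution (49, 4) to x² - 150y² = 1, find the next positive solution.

Solutions to x² - Dy² = 1 are generated by powers of (x₀ + y₀√D).
The next solution satisfies x₁ + y₁√150 = (x₀ + y₀√150)², giving:
x₁ = x₀² + 150y₀² = 49² + 150·4² = 2401 + 2400 = 4801
y₁ = 2x₀y₀ = 2·49·4 = 392

Verify: 4801² - 150·392² = 23049601 - 23049600 = 1 ✓

x = 4801, y = 392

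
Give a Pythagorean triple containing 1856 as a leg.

We need the other leg and hypotenuse such that 1856² + x² = c².
Take x = 3108, c = 3620: 1856² + 3108² = 3444736 + 9659664 = 13104400 = 3620² ✓
Triple: (3108, 1856, 3620)

(3108, 1856, 3620)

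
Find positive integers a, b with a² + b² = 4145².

We need a² + b² = 4145² = 17181025.
Trying: 3145² + 2700² = 9891025 + 7290000 = 17181025 ✓

(3145, 2700, 4145)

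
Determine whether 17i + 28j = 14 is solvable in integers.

Step 1: Compute gcd(17, 28).
gcd(17, 28) = 1

Step 2: Check divisibility.
Does 1 divide 14? 14 = 1 x 14, so yes.

By the theorem on linear Diophantine equations, 17i + 28j = 14 has integer solutions if and only if gcd(17, 28) divides 14. Since 1 | 14, solutions exist.

Yes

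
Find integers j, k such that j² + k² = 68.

We need to find integers j, k > 0 such that j² + k² = 68.
Trying j = 2: k² = 68 - 2² = 68 - 4 = 64
k = 8
Check: 2² + 8² = 4 + 64 = 68 ✓

68 = 2² + 8²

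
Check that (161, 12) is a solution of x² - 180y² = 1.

Compute x² = 161² = 25921
Compute 180y² = 180·12² = 180·144 = 25920
x² - 180y² = 25921 - 25920 = 1
Since this equals 1, (161, 12) is a solution.

Yes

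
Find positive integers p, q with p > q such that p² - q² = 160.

Factor: p² - q² = (p+q)(p-q) = 160.
We need two factors of 160 with the same parity.
Use p+q = 80 and p-q = 2 (product 80·2 = 160).
Adding: 2p = 82, so p = 41.
Subtracting: 2q = 78, so q = 39.
Check: 41² - 39² = 1681 - 1521 = 160 ✓

p = 41, q = 39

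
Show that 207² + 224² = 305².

Compute a² + b²:
207² + 224² = 42849 + 50176 = 93025
Compute c²:
305² = 93025
Since 93025 = 93025, it is a Pythagorean triple.

Yes, it is a Pythagorean triple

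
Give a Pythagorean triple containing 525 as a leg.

We need the other leg and hypotenuse such that 525² + x² = c².
Take x = 92, c = 533: 525² + 92² = 275625 + 8464 = 284089 = 533² ✓
Triple: (525, 92, 533)

(525, 92, 533)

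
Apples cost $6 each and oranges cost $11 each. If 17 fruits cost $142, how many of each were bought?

Let a = apples, o = oranges.
a + o = 17
6a + 11o = 142
Substitute o = 17 - a:
6a + 11(17 - a) = 142
(6 - 11)a = 142 - 187
-5a = -45
a = 9, o = 17 - 9 = 8

Apples: 9, Oranges: 8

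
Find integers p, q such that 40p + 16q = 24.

Step 1: Check solvability.
gcd(40, 16) = 8
Since 8 divides 24, solutions exist.

Step 2: Apply extended Euclidean algorithm to find gcd.
We find integers such that 40*x0 + 16*y0 = 8

Step 3: Scale the particular solution.
Multiply by 24/8 = 3:
p = 3, q = -6

Step 4: Verify.
40*(3) + 16*(-6) = 24 = 24 ✓

p = 3, q = -6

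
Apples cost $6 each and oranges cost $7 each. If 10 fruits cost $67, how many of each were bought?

Let a = apples, o = oranges.
a + o = 10
6a + 7o = 67
Substitute o = 10 - a:
6a + 7(10 - a) = 67
(6 - 7)a = 67 - 70
-1a = -3
a = 3, o = 10 - 3 = 7

Apples: 3, Oranges: 7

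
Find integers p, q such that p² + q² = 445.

We need to find integers p, q > 0 such that p² + q² = 445.
Trying p = 2: q² = 445 - 2² = 445 - 4 = 441
q = 21
Check: 2² + 21² = 4 + 441 = 445 ✓

445 = 2² + 21²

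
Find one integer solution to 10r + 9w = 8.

Step 1: Check solvability.
gcd(10, 9) = 1
Since 1 divides 8, solutions exist.

Step 2: Apply extended Euclidean algorithm to find gcd.
We find integers such that 10*x0 + 9*y0 = 1

Step 3: Scale the particular solution.
Multiply by 8/1 = 8:
r = 8, w = -8

Step 4: Verify.
10*(8) + 9*(-8) = 8 = 8 ✓

r = 8, w = -8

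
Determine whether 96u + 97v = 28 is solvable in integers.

Step 1: Compute gcd(96, 97).
gcd(96, 97) = 1

Step 2: Check divisibility.
Does 1 divide 28? 28 = 1 x 28, so yes.

By the theorem on linear Diophantine equations, 96u + 97v = 28 has integer solutions if and only if gcd(96, 97) divides 28. Since 1 | 28, solutions exist.

Yes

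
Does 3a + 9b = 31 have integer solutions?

Step 1: Compute gcd(3, 9).
gcd(3, 9) = 3

Step 2: Check divisibility.
Does 3 divide 31? 31 = 3 x 10 + 1, so no.

By the theorem on linear Diophantine equations, 3a + 9b = 31 has integer solutions if and only if gcd(3, 9) divides 31. Since 3 does not divide 31, no solutions exist.

No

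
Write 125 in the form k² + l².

We need to find integers k, l > 0 such that k² + l² = 125.
Trying k = 2: l² = 125 - 2² = 125 - 4 = 121
l = 11
Check: 2² + 11² = 4 + 121 = 125 ✓

125 = 2² + 11²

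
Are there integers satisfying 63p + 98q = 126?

Step 1: Compute gcd(63, 98).
gcd(63, 98) = 7

Step 2: Check divisibility.
Does 7 divide 126? 126 = 7 x 18, so yes.

By the theorem on linear Diophantine equations, 63p + 98q = 126 has integer solutions if and only if gcd(63, 98) divides 126. Since 7 | 126, solutions exist.

Yes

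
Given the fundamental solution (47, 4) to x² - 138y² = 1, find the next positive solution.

Solutions to x² - Dy² = 1 are generated by powers of (x₀ + y₀√D).
The next solution satisfies x₁ + y₁√138 = (x₀ + y₀√138)², giving:
x₁ = x₀² + 138y₀² = 47² + 138·4² = 2209 + 2208 = 4417
y₁ = 2x₀y₀ = 2·47·4 = 376

Verify: 4417² - 138·376² = 19509889 - 19509888 = 1 ✓

x = 4417, y = 376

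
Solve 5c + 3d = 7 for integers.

Step 1: Check solvability.
gcd(5, 3) = 1
Since 1 divides 7, solutions exist.

Step 2: Apply extended Euclidean algorithm to find gcd.
We find integers such that 5*x0 + 3*y0 = 1

Step 3: Scale the particular solution.
Multiply by 7/1 = 7:
c = -7, d = 14

Step 4: Verify.
5*(-7) + 3*(14) = 7 = 7 ✓

c = -7, d = 14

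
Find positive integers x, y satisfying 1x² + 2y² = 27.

Try small values of x and check whether (27 - 1x²)/2 is a perfect square.
x = 5: 1·5² = 25, so 2y² = 27 - 25 = 2, giving y² = 1, y = 1.
Check: 1·5² + 2·1² = 25 + 2 = 27 ✓

x = 5, y = 1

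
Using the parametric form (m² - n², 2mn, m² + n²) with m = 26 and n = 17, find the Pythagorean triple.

a = m² - n² = 676 - 289 = 387
b = 2mn = 2·26·17 = 884
c = m² + n² = 676 + 289 = 965
Verify: 387² + 884² = 149769 + 781456 = 931225 = 965² ✓

(387, 884, 965)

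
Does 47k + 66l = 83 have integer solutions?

Step 1: Compute gcd(47, 66).
gcd(47, 66) = 1

Step 2: Check divisibility.
Does 1 divide 83? 83 = 1 x 83, so yes.

By the theorem on linear Diophantine equations, 47k + 66l = 83 has integer solutions if and only if gcd(47, 66) divides 83. Since 1 | 83, solutions exist.

Yes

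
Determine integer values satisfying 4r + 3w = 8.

Step 1: Check solvability.
gcd(4, 3) = 1
Since 1 divides 8, solutions exist.

Step 2: Apply extended Euclidean algorithm to find gcd.
We find integers such that 4*x0 + 3*y0 = 1

Step 3: Scale the particular solution.
Multiply by 8/1 = 8:
r = 8, w = -8

Step 4: Verify.
4*(8) + 3*(-8) = 8 = 8 ✓

r = 8, w = -8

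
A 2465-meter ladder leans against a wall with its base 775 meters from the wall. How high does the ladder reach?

The ladder, wall, and ground form a right triangle with hypotenuse 2465 and one leg 775.
By the Pythagorean theorem: h² = 2465² - 775² = 6076225 - 600625 = 5475600
h = √5475600 = 2340 meters

2340 meters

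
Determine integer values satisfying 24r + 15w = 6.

Step 1: Check solvability.
gcd(24, 15) = 3
Since 3 divides 6, solutions exist.

Step 2: Apply extended Euclidean algorithm to find gcd.
We find integers such that 24*x0 + 15*y0 = 3

Step 3: Scale the particular solution.
Multiply by 6/3 = 2:
r = 4, w = -6

Step 4: Verify.
24*(4) + 15*(-6) = 6 = 6 ✓

r = 4, w = -6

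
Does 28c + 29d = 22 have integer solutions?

Step 1: Compute gcd(28, 29).
gcd(28, 29) = 1

Step 2: Check divisibility.
Does 1 divide 22? 22 = 1 x 22, so yes.

By the theorem on linear Diophantine equations, 28c + 29d = 22 has integer solutions if and only if gcd(28, 29) divides 22. Since 1 | 22, solutions exist.

Yes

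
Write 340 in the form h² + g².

We need to find integers h, g > 0 such that h² + g² = 340.
Trying h = 4: g² = 340 - 4² = 340 - 16 = 324
g = 18
Check: 4² + 18² = 16 + 324 = 340 ✓

340 = 4² + 18²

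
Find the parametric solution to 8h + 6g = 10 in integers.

Step 1: Compute gcd(8, 6) = 2.
Since 2 divides 10, solutions exist.

Step 2: Find a particular solution using extended Euclidean algorithm.
We get h₀ = 5, g₀ = -5.
Check: 8*5 + 6*-5 = 10 = 10 ✓

Step 3: Write the general solution.
h = 5 + (6/2)t = 5 + 3t
g = -5 - (8/2)t = -5 - 4t
for any integer t.

h = 5 + 3t, g = -5 - 4t for integer t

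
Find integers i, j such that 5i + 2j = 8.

Step 1: Check solvability.
gcd(5, 2) = 1
Since 1 divides 8, solutions exist.

Step 2: Apply extended Euclidean algorithm to find gcd.
We find integers such that 5*x0 + 2*y0 = 1

Step 3: Scale the particular solution.
Multiply by 8/1 = 8:
i = 8, j = -16

Step 4: Verify.
5*(8) + 2*(-16) = 8 = 8 ✓

i = 8, j = -16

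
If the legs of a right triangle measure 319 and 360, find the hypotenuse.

c² = a² + b² = 319² + 360² = 101761 + 129600 = 231361
c = 481

481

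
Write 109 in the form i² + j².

We need to find integers i, j > 0 such that i² + j² = 109.
Trying i = 3: j² = 109 - 3² = 109 - 9 = 100
j = 10
Check: 3² + 10² = 9 + 100 = 109 ✓

109 = 3² + 10²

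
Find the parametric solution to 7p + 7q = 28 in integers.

Step 1: Compute gcd(7, 7) = 7.
Since 7 divides 28, solutions exist.

Step 2: Find a particular solution using extended Euclidean algorithm.
We get p₀ = 0, q₀ = 4.
Check: 7*0 + 7*4 = 28 = 28 ✓

Step 3: Write the general solution.
p = 0 + (7/7)t = 0 + 1t
q = 4 - (7/7)t = 4 - 1t
for any integer t.

p = 0 + 1t, q = 4 - 1t for integer t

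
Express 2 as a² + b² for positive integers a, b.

We need to find integers a, b > 0 such that a² + b² = 2.
Trying a = 1: b² = 2 - 1² = 2 - 1 = 1
b = 1
Check: 1² + 1² = 1 + 1 = 2 ✓

2 = 1² + 1²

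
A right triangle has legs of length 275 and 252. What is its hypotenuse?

c² = a² + b² = 275² + 252² = 75625 + 63504 = 139129
c = 373

373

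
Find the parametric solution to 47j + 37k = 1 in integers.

Step 1: Compute gcd(47, 37) = 1.
Since 1 divides 1, solutions exist.

Step 2: Find a particular solution using extended Euclidean algorithm.
We get j₀ = -11, k₀ = 14.
Check: 47*-11 + 37*14 = 1 = 1 ✓

Step 3: Write the general solution.
j = -11 + (37/1)t = -11 + 37t
k = 14 - (47/1)t = 14 - 47t
for any integer t.

j = -11 + 37t, k = 14 - 47t for integer t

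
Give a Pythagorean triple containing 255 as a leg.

We need the other leg and hypotenuse such that 255² + x² = c².
Take x = 32, c = 257: 255² + 32² = 65025 + 1024 = 66049 = 257² ✓
Triple: (255, 32, 257)

(255, 32, 257)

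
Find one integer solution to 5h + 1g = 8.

Step 1: Check solvability.
gcd(5, 1) = 1
Since 1 divides 8, solutions exist.

Step 2: Apply extended Euclidean algorithm to find gcd.
We find integers such that 5*x0 + 1*y0 = 1

Step 3: Scale the particular solution.
Multiply by 8/1 = 8:
h = 0, g = 8

Step 4: Verify.
5*(0) + 1*(8) = 8 = 8 ✓

h = 0, g = 8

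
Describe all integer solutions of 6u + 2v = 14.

Step 1: Compute gcd(6, 2) = 2.
Since 2 divides 14, solutions exist.

Step 2: Find a particular solution using extended Euclidean algorithm.
We get u₀ = 0, v₀ = 7.
Check: 6*0 + 2*7 = 14 = 14 ✓

Step 3: Write the general solution.
u = 0 + (2/2)t = 0 + 1t
v = 7 - (6/2)t = 7 - 3t
for any integer t.

u = 0 + 1t, v = 7 - 3t for integer t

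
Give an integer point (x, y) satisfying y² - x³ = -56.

Try small integer x values and check whether x³ - 56 is a perfect square.
x = 18: x³ - 56 = 18³ - 56 = 5832 - 56 = 5776
Is 5776 a perfect square? 76² = 5776 ✓
So (x, y) = (18, 76) is a solution.

x = 18, y = 76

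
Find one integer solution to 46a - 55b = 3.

Step 1: Check solvability.
gcd(46, 55) = 1
Since 1 divides 3, solutions exist.

Step 2: Apply extended Euclidean algorithm to find gcd.
We find integers such that 46*x0 + 55*y0 = 1

Step 3: Scale the particular solution.
Multiply by 3/1 = 3:
a = 18, b = 15

Step 4: Verify.
46*(18) - 55*(15) = 3 = 3 ✓

a = 18, b = 15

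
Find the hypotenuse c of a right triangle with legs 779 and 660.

c² = a² + b² = 779² + 660² = 606841 + 435600 = 1042441
c = sqrt(1042441) = 1021

1021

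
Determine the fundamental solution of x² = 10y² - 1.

We need x² = 10y² - 1. Try successive y:
y = 1: x² = 10·1² - 1 = 9 = 3² ✓
Check: 3² - 10·1² = 9 - 10 = -1 ✓

x = 3, y = 1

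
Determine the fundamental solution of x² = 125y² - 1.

We need x² = 125y² - 1. Try successive y:
y = 1: x² = 125·1² - 1 = 124, not a perfect square
y = 2: x² = 125·2² - 1 = 499, not a perfect square
y = 3: x² = 125·3² - 1 = 1124, not a perfect square
...
y = 61: x² = 125·61² - 1 = 465124 = 682² ✓
Check: 682² - 125·61² = 465124 - 465125 = -1 ✓

x = 682, y = 61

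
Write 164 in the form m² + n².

We need to find integers m, n > 0 such that m² + n² = 164.
Trying m = 8: n² = 164 - 8² = 164 - 64 = 100
n = 10
Check: 8² + 10² = 64 + 100 = 164 ✓

164 = 8² + 10²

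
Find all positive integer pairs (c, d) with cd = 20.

The positive divisors of 20 are: 1, 2, 4, 5, 10, 20.
Each divisor d gives the pair (d, 20/d):
(1, 20), (2, 10), (4, 5), (5, 4), (10, 2), (20, 1)

(1, 20), (2, 10), (4, 5), (5, 4), (10, 2), (20, 1)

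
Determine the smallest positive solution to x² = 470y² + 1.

We seek the smallest positive integers (x, y) with x² - 470y² = 1, i.e., x² = 470y² + 1.
Try successive y values:
y = 1: x² = 470·1² + 1 = 471, not a perfect square
y = 2: x² = 470·2² + 1 = 1881, not a perfect square
y = 3: x² = 470·3² + 1 = 4231, not a perfect square
... continuing the search (or via continued fractions) ...
y = 78: x² = 470·78² + 1 = 2859481, x = 1691 ✓

Verify: 1691² - 470·78² = 2859481 - 2859480 = 1 ✓

x = 1691, y = 78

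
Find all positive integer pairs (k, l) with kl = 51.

The positive divisors of 51 are: 1, 3, 17, 51.
Each divisor d gives the pair (d, 51/d):
(1, 51), (3, 17), (17, 3), (51, 1)

(1, 51), (3, 17), (17, 3), (51, 1)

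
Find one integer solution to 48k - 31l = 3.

Step 1: Check solvability.
gcd(48, 31) = 1
Since 1 divides 3, solutions exist.

Step 2: Apply extended Euclidean algorithm to find gcd.
We find integers such that 48*x0 + 31*y0 = 1

Step 3: Scale the particular solution.
Multiply by 3/1 = 3:
k = 33, l = 51

Step 4: Verify.
48*(33) - 31*(51) = 3 = 3 ✓

k = 33, l = 51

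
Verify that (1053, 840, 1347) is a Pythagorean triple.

Compute a² + b²:
1053² + 840² = 1108809 + 705600 = 1814409
Compute c²:
1347² = 1814409
Since 1814409 = 1814409, it is a Pythagorean triple.

Yes, it is a Pythagorean triple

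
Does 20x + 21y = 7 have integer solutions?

Step 1: Compute gcd(20, 21).
gcd(20, 21) = 1

Step 2: Check divisibility.
Does 1 divide 7? 7 = 1 x 7, so yes.

By the theorem on linear Diophantine equations, 20x + 21y = 7 has integer solutions if and only if gcd(20, 21) divides 7. Since 1 | 7, solutions exist.

Yes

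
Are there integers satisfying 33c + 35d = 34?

Step 1: Compute gcd(33, 35).
gcd(33, 35) = 1

Step 2: Check divisibility.
Does 1 divide 34? 34 = 1 x 34, so yes.

By the theorem on linear Diophantine equations, 33c + 35d = 34 has integer solutions if and only if gcd(33, 35) divides 34. Since 1 | 34, solutions exist.

Yes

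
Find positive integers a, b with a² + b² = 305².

We need a² + b² = 305² = 93025.
Trying: 207² + 224² = 42849 + 50176 = 93025 ✓

(207, 224, 305)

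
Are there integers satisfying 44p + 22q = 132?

Step 1: Compute gcd(44, 22).
gcd(44, 22) = 22

Step 2: Check divisibility.
Does 22 divide 132? 132 = 22 x 6, so yes.

By the theorem on linear Diophantine equations, 44p + 22q = 132 has integer solutions if and only if gcd(44, 22) divides 132. Since 22 | 132, solutions exist.

Yes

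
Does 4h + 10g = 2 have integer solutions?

Step 1: Compute gcd(4, 10).
gcd(4, 10) = 2

Step 2: Check divisibility.
Does 2 divide 2? 2 = 2 x 1, so yes.

By the theorem on linear Diophantine equations, 4h + 10g = 2 has integer solutions if and only if gcd(4, 10) divides 2. Since 2 | 2, solutions exist.

Yes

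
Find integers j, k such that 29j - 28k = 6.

Step 1: Check solvability.
gcd(29, 28) = 1
Since 1 divides 6, solutions exist.

Step 2: Apply extended Euclidean algorithm to find gcd.
We find integers such that 29*x0 + 28*y0 = 1

Step 3: Scale the particular solution.
Multiply by 6/1 = 6:
j = 6, k = 6

Step 4: Verify.
29*(6) - 28*(6) = 6 = 6 ✓

j = 6, k = 6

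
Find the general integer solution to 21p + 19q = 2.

Step 1: Compute gcd(21, 19) = 1.
Since 1 divides 2, solutions exist.

Step 2: Find a particular solution using extended Euclidean algorithm.
We get p₀ = -18, q₀ = 20.
Check: 21*-18 + 19*20 = 2 = 2 ✓

Step 3: Write the general solution.
p = -18 + (19/1)t = -18 + 19t
q = 20 - (21/1)t = 20 - 21t
for any integer t.

p = -18 + 19t, q = 20 - 21t for integer t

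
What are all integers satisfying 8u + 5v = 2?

Step 1: Compute gcd(8, 5) = 1.
Since 1 divides 2, solutions exist.

Step 2: Find a particular solution using extended Euclidean algorithm.
We get u₀ = 4, v₀ = -6.
Check: 8*4 + 5*-6 = 2 = 2 ✓

Step 3: Write the general solution.
u = 4 + (5/1)t = 4 + 5t
v = -6 - (8/1)t = -6 - 8t
for any integer t.

u = 4 + 5t, v = -6 - 8t for integer t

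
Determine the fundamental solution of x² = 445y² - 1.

We need x² = 445y² - 1. Try successive y:
y = 1: x² = 445·1² - 1 = 444, not a perfect square
y = 2: x² = 445·2² - 1 = 1779, not a perfect square
y = 3: x² = 445·3² - 1 = 4004, not a perfect square
...
y = 221: x² = 445·221² - 1 = 21734244 = 4662² ✓
Check: 4662² - 445·221² = 21734244 - 21734245 = -1 ✓

x = 4662, y = 221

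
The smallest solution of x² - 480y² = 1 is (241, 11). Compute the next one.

Solutions to x² - Dy² = 1 are generated by powers of (x₀ + y₀√D).
The next solution satisfies x₁ + y₁√480 = (x₀ + y₀√480)², giving:
x₁ = x₀² + 480y₀² = 241² + 480·11² = 58081 + 58080 = 116161
y₁ = 2x₀y₀ = 2·241·11 = 5302

Verify: 116161² - 480·5302² = 13493377921 - 13493377920 = 1 ✓

x = 116161, y = 5302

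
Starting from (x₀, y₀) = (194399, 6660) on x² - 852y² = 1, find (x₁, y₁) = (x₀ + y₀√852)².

Solutions to x² - Dy² = 1 are generated by powers of (x₀ + y₀√D).
The next solution satisfies x₁ + y₁√852 = (x₀ + y₀√852)², giving:
x₁ = x₀² + 852y₀² = 194399² + 852·6660² = 37790971201 + 37790971200 = 75581942401
y₁ = 2x₀y₀ = 2·194399·6660 = 2589394680

Verify: 75581942401² - 852·2589394680² = 5712630017108081644801 - 5712630017108081644800 = 1 ✓

x = 75581942401, y = 2589394680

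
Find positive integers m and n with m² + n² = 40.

We need to find integers m, n > 0 such that m² + n² = 40.
Trying m = 2: n² = 40 - 2² = 40 - 4 = 36
n = 6
Check: 2² + 6² = 4 + 36 = 40 ✓

40 = 2² + 6²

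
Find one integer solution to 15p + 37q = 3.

Step 1: Check solvability.
gcd(15, 37) = 1
Since 1 divides 3, solutions exist.

Step 2: Apply extended Euclidean algorithm to find gcd.
We find integers such that 15*x0 + 37*y0 = 1

Step 3: Scale the particular solution.
Multiply by 3/1 = 3:
p = 15, q = -6

Step 4: Verify.
15*(15) + 37*(-6) = 3 = 3 ✓

p = 15, q = -6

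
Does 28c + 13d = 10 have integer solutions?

Step 1: Compute gcd(28, 13).
gcd(28, 13) = 1

Step 2: Check divisibility.
Does 1 divide 10? 10 = 1 x 10, so yes.

By the theorem on linear Diophantine equations, 28c + 13d = 10 has integer solutions if and only if gcd(28, 13) divides 10. Since 1 | 10, solutions exist.

Yes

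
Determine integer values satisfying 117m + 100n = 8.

Step 1: Check solvability.
gcd(117, 100) = 1
Since 1 divides 8, solutions exist.

Step 2: Apply extended Euclidean algorithm to find gcd.
We find integers such that 117*x0 + 100*y0 = 1

Step 3: Scale the particular solution.
Multiply by 8/1 = 8:
m = -376, n = 440

Step 4: Verify.
117*(-376) + 100*(440) = 8 = 8 ✓

m = -376, n = 440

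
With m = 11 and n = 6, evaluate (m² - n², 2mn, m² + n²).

a = m² - n² = 121 - 36 = 85
b = 2mn = 2·11·6 = 132
c = m² + n² = 121 + 36 = 157
Verify: 85² + 132² = 7225 + 17424 = 24649 = 157² ✓

(85, 132, 157)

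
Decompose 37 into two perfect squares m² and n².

We need to find integers m, n > 0 such that m² + n² = 37.
Trying m = 1: n² = 37 - 1² = 37 - 1 = 36
n = 6
Check: 1² + 6² = 1 + 36 = 37 ✓

37 = 1² + 6²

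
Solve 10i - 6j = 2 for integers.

Step 1: Check solvability.
gcd(10, 6) = 2
Since 2 divides 2, solutions exist.

Step 2: Apply extended Euclidean algorithm to find gcd.
We find integers such that 10*x0 + 6*y0 = 2

Step 3: Scale the particular solution.
Multiply by 2/2 = 1:
i = -1, j = -2

Step 4: Verify.
10*(-1) - 6*(-2) = 2 = 2 ✓

i = -1, j = -2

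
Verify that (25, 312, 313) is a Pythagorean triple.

Compute a² + b²:
25² + 312² = 625 + 97344 = 97969
Compute c²:
313² = 97969
Since 97969 = 97969, it is a Pythagorean triple.

Yes, it is a Pythagorean triple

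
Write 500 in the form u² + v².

We need to find integers u, v > 0 such that u² + v² = 500.
Trying u = 4: v² = 500 - 4² = 500 - 16 = 484
v = 22
Check: 4² + 22² = 16 + 484 = 500 ✓

500 = 4² + 22²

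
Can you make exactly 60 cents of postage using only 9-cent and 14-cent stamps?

We need non-negative x, y with 9x + 14y = 60.
gcd(9, 14) = 1 divides 60, so integer solutions exist.
Search for a non-negative one: x = 2 gives 14y = 60 - 18 = 42, so y = 3.
Check: 9·2 + 14·3 = 60 ✓

Yes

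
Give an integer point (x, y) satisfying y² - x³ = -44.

Try small integer x values and check whether x³ - 44 is a perfect square.
x = 5: x³ - 44 = 5³ - 44 = 125 - 44 = 81
Is 81 a perfect square? 9² = 81 ✓
So (x, y) = (5, 9) is a solution.

x = 5, y = 9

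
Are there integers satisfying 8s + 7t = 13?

Step 1: Compute gcd(8, 7).
gcd(8, 7) = 1

Step 2: Check divisibility.
Does 1 divide 13? 13 = 1 x 13, so yes.

By the theorem on linear Diophantine equations, 8s + 7t = 13 has integer solutions if and only if gcd(8, 7) divides 13. Since 1 | 13, solutions exist.

Yes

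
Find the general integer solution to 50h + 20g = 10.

Step 1: Compute gcd(50, 20) = 10.
Since 10 divides 10, solutions exist.

Step 2: Find a particular solution using extended Euclidean algorithm.
We get h₀ = 1, g₀ = -2.
Check: 50*1 + 20*-2 = 10 = 10 ✓

Step 3: Write the general solution.
h = 1 + (20/10)t = 1 + 2t
g = -2 - (50/10)t = -2 - 5t
for any integer t.

h = 1 + 2t, g = -2 - 5t for integer t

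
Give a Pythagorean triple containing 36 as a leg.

We need the other leg and hypotenuse such that 36² + x² = c².
Take x = 323, c = 325: 36² + 323² = 1296 + 104329 = 105625 = 325² ✓
Triple: (323, 36, 325)

(323, 36, 325)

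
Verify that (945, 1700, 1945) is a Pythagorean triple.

Compute a² + b² = 945² + 1700² = 893025 + 2890000 = 3783025
Compute c² = 1945² = 3783025
Since 3783025 = 3783025, confirmed.

Yes, it is a Pythagorean triple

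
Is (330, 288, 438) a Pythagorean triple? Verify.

Compute a² + b² = 330² + 288² = 108900 + 82944 = 191844
Compute c² = 438² = 191844
Since 191844 = 191844, confirmed.

Yes, it is a Pythagorean triple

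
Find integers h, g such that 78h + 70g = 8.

Step 1: Check solvability.
gcd(78, 70) = 2
Since 2 divides 8, solutions exist.

Step 2: Apply extended Euclidean algorithm to find gcd.
We find integers such that 78*x0 + 70*y0 = 2

Step 3: Scale the particular solution.
Multiply by 8/2 = 4:
h = 36, g = -40

Step 4: Verify.
78*(36) + 70*(-40) = 8 = 8 ✓

h = 36, g = -40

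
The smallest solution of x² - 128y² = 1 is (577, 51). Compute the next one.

Solutions to x² - Dy² = 1 are generated by powers of (x₀ + y₀√D).
The next solution satisfies x₁ + y₁√128 = (x₀ + y₀√128)², giving:
x₁ = x₀² + 128y₀² = 577² + 128·51² = 332929 + 332928 = 665857
y₁ = 2x₀y₀ = 2·577·51 = 58854

Verify: 665857² - 128·58854² = 443365544449 - 443365544448 = 1 ✓

x = 665857, y = 58854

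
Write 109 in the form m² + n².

We need to find integers m, n > 0 such that m² + n² = 109.
Trying m = 3: n² = 109 - 3² = 109 - 9 = 100
n = 10
Check: 3² + 10² = 9 + 100 = 109 ✓

109 = 3² + 10²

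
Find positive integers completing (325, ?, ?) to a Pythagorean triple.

We need the other leg and hypotenuse such that 325² + x² = c².
Take x = 360, c = 485: 325² + 360² = 105625 + 129600 = 235225 = 485² ✓
Triple: (325, 360, 485)

(325, 360, 485)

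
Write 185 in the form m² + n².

We need to find integers m, n > 0 such that m² + n² = 185.
Trying m = 4: n² = 185 - 4² = 185 - 16 = 169
n = 13
Check: 4² + 13² = 16 + 169 = 185 ✓

185 = 4² + 13²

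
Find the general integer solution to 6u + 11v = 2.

Step 1: Compute gcd(6, 11) = 1.
Since 1 divides 2, solutions exist.

Step 2: Find a particular solution using extended Euclidean algorithm.
We get u₀ = 4, v₀ = -2.
Check: 6*4 + 11*-2 = 2 = 2 ✓

Step 3: Write the general solution.
u = 4 + (11/1)t = 4 + 11t
v = -2 - (6/1)t = -2 - 6t
for any integer t.

u = 4 + 11t, v = -2 - 6t for integer t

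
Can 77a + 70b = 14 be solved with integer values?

Step 1: Compute gcd(77, 70).
gcd(77, 70) = 7

Step 2: Check divisibility.
Does 7 divide 14? 14 = 7 x 2, so yes.

By the theorem on linear Diophantine equations, 77a + 70b = 14 has integer solutions if and only if gcd(77, 70) divides 14. Since 7 | 14, solutions exist.

Yes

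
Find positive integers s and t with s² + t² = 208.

We need to find integers s, t > 0 such that s² + t² = 208.
Trying s = 8: t² = 208 - 8² = 208 - 64 = 144
t = 12
Check: 8² + 12² = 64 + 144 = 208 ✓

208 = 8² + 12²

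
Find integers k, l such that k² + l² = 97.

We need to find integers k, l > 0 such that k² + l² = 97.
Trying k = 4: l² = 97 - 4² = 97 - 16 = 81
l = 9
Check: 4² + 9² = 16 + 81 = 97 ✓

97 = 4² + 9²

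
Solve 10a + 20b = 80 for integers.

Step 1: Check solvability.
gcd(10, 20) = 10
Since 10 divides 80, solutions exist.

Step 2: Apply extended Euclidean algorithm to find gcd.
We find integers such that 10*x0 + 20*y0 = 10

Step 3: Scale the particular solution.
Multiply by 80/10 = 8:
a = 8, b = 0

Step 4: Verify.
10*(8) + 20*(0) = 80 = 80 ✓

a = 8, b = 0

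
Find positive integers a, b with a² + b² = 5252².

We need a² + b² = 5252² = 27583504.
Trying: 1020² + 5152² = 1040400 + 26543104 = 27583504 ✓

(1020, 5152, 5252)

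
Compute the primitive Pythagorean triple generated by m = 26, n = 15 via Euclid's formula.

a = m² - n² = 26² - 15² = 676 - 225 = 451
b = 2mn = 2·26·15 = 780
c = m² + n² = 676 + 225 = 901
Verify: 451² + 780² = 203401 + 608400 = 811801 = 901² ✓

(451, 780, 901)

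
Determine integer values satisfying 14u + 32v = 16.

Step 1: Check solvability.
gcd(14, 32) = 2
Since 2 divides 16, solutions exist.

Step 2: Apply extended Euclidean algorithm to find gcd.
We find integers such that 14*x0 + 32*y0 = 2

Step 3: Scale the particular solution.
Multiply by 16/2 = 8:
u = 56, v = -24

Step 4: Verify.
14*(56) + 32*(-24) = 16 = 16 ✓

u = 56, v = -24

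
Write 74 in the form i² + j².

We need to find integers i, j > 0 such that i² + j² = 74.
Trying i = 5: j² = 74 - 5² = 74 - 25 = 49
j = 7
Check: 5² + 7² = 25 + 49 = 74 ✓

74 = 5² + 7²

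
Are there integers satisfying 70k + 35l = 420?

Step 1: Compute gcd(70, 35).
gcd(70, 35) = 35

Step 2: Check divisibility.
Does 35 divide 420? 420 = 35 x 12, so yes.

By the theorem on linear Diophantine equations, 70k + 35l = 420 has integer solutions if and only if gcd(70, 35) divides 420. Since 35 | 420, solutions exist.

Yes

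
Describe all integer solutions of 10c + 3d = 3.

Step 1: Compute gcd(10, 3) = 1.
Since 1 divides 3, solutions exist.

Step 2: Find a particular solution using extended Euclidean algorithm.
We get c₀ = 3, d₀ = -9.
Check: 10*3 + 3*-9 = 3 = 3 ✓

Step 3: Write the general solution.
c = 3 + (3/1)t = 3 + 3t
d = -9 - (10/1)t = -9 - 10t
for any integer t.

c = 3 + 3t, d = -9 - 10t for integer t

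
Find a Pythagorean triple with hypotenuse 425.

We need a² + b² = 425² = 180625.
Trying: 87² + 416² = 7569 + 173056 = 180625 ✓

(87, 416, 425)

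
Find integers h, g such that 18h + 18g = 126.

Step 1: Check solvability.
gcd(18, 18) = 18
Since 18 divides 126, solutions exist.

Step 2: Apply extended Euclidean algorithm to find gcd.
We find integers such that 18*x0 + 18*y0 = 18

Step 3: Scale the particular solution.
Multiply by 126/18 = 7:
h = 0, g = 7

Step 4: Verify.
18*(0) + 18*(7) = 126 = 126 ✓

h = 0, g = 7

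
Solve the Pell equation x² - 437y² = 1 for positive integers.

We seek the smallest positive integers (x, y) with x² - 437y² = 1, i.e., x² = 437y² + 1.
Try successive y values:
y = 1: x² = 437·1² + 1 = 438, not a perfect square
y = 2: x² = 437·2² + 1 = 1749, not a perfect square
y = 3: x² = 437·3² + 1 = 3934, not a perfect square
... continuing the search (or via continued fractions) ...
y = 220: x² = 437·220² + 1 = 21150801, x = 4599 ✓

Verify: 4599² - 437·220² = 21150801 - 21150800 = 1 ✓

x = 4599, y = 220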